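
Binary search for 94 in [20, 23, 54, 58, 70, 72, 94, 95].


Step 1: lo=0, hi=7, mid=3, val=58
Step 2: lo=4, hi=7, mid=5, val=72
Step 3: lo=6, hi=7, mid=6, val=94

Found at index 6


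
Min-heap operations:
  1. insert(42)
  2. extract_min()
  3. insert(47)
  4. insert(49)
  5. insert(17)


insert(42) -> [42]
extract_min()->42, []
insert(47) -> [47]
insert(49) -> [47, 49]
insert(17) -> [17, 49, 47]

Final heap: [17, 49, 47]


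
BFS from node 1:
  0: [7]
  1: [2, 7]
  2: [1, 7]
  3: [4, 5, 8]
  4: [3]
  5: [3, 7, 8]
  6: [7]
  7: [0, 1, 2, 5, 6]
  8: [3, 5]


Visit 1, enqueue [2, 7]
Visit 2, enqueue []
Visit 7, enqueue [0, 5, 6]
Visit 0, enqueue []
Visit 5, enqueue [3, 8]
Visit 6, enqueue []
Visit 3, enqueue [4]
Visit 8, enqueue []
Visit 4, enqueue []

BFS order: [1, 2, 7, 0, 5, 6, 3, 8, 4]


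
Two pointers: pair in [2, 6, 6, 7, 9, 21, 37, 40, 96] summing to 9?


lo=0(2)+hi=8(96)=98
lo=0(2)+hi=7(40)=42
lo=0(2)+hi=6(37)=39
lo=0(2)+hi=5(21)=23
lo=0(2)+hi=4(9)=11
lo=0(2)+hi=3(7)=9

Yes: 2+7=9


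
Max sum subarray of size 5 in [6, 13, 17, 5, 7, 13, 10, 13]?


[0:5]: 48
[1:6]: 55
[2:7]: 52
[3:8]: 48

Max: 55 at [1:6]


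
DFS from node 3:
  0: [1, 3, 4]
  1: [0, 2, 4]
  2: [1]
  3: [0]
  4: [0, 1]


Visit 3, push [0]
Visit 0, push [4, 1]
Visit 1, push [4, 2]
Visit 2, push []
Visit 4, push []

DFS order: [3, 0, 1, 2, 4]


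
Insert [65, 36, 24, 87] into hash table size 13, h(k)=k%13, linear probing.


Insert 65: h=0 -> slot 0
Insert 36: h=10 -> slot 10
Insert 24: h=11 -> slot 11
Insert 87: h=9 -> slot 9

Table: [65, None, None, None, None, None, None, None, None, 87, 36, 24, None]


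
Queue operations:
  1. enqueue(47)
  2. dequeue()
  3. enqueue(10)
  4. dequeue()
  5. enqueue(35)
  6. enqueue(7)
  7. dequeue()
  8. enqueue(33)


enqueue(47) -> [47]
dequeue()->47, []
enqueue(10) -> [10]
dequeue()->10, []
enqueue(35) -> [35]
enqueue(7) -> [35, 7]
dequeue()->35, [7]
enqueue(33) -> [7, 33]

Final queue: [7, 33]


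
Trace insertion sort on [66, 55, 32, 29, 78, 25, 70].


Initial: [66, 55, 32, 29, 78, 25, 70]
Insert 55: [55, 66, 32, 29, 78, 25, 70]
Insert 32: [32, 55, 66, 29, 78, 25, 70]
Insert 29: [29, 32, 55, 66, 78, 25, 70]
Insert 78: [29, 32, 55, 66, 78, 25, 70]
Insert 25: [25, 29, 32, 55, 66, 78, 70]
Insert 70: [25, 29, 32, 55, 66, 70, 78]

Sorted: [25, 29, 32, 55, 66, 70, 78]


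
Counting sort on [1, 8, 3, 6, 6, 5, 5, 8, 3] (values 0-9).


Input: [1, 8, 3, 6, 6, 5, 5, 8, 3]
Counts: [0, 1, 0, 2, 0, 2, 2, 0, 2, 0]

Sorted: [1, 3, 3, 5, 5, 6, 6, 8, 8]


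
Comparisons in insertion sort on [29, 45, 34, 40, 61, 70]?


Algorithm: insertion sort
Input: [29, 45, 34, 40, 61, 70]
Sorted: [29, 34, 40, 45, 61, 70]

7


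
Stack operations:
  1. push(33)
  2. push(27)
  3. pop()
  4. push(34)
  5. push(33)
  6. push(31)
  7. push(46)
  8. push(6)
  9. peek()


push(33) -> [33]
push(27) -> [33, 27]
pop()->27, [33]
push(34) -> [33, 34]
push(33) -> [33, 34, 33]
push(31) -> [33, 34, 33, 31]
push(46) -> [33, 34, 33, 31, 46]
push(6) -> [33, 34, 33, 31, 46, 6]
peek()->6

Final stack: [33, 34, 33, 31, 46, 6]


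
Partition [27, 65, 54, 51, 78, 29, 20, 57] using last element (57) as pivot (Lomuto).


Pivot: 57
  27 <= 57: advance i (no swap)
  54 <= 57: swap -> [27, 54, 65, 51, 78, 29, 20, 57]
  51 <= 57: swap -> [27, 54, 51, 65, 78, 29, 20, 57]
  29 <= 57: swap -> [27, 54, 51, 29, 78, 65, 20, 57]
  20 <= 57: swap -> [27, 54, 51, 29, 20, 65, 78, 57]
Place pivot at 5: [27, 54, 51, 29, 20, 57, 78, 65]

Partitioned: [27, 54, 51, 29, 20, 57, 78, 65]


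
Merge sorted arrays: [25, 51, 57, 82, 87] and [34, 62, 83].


Take 25 from A
Take 34 from B
Take 51 from A
Take 57 from A
Take 62 from B
Take 82 from A
Take 83 from B

Merged: [25, 34, 51, 57, 62, 82, 83, 87]


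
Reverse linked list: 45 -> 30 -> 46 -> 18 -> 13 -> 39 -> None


Step 1: curr=45, set curr.next=prev(None) | reversed so far: 45
Step 2: curr=30, set curr.next=prev(45) | reversed so far: 30 -> 45
Step 3: curr=46, set curr.next=prev(30) | reversed so far: 46 -> 30 -> 45
Step 4: curr=18, set curr.next=prev(46) | reversed so far: 18 -> 46 -> 30 -> 45
Step 5: curr=13, set curr.next=prev(18) | reversed so far: 13 -> 18 -> 46 -> 30 -> 45
Step 6: curr=39, set curr.next=prev(13) | reversed so far: 39 -> 13 -> 18 -> 46 -> 30 -> 45

39 -> 13 -> 18 -> 46 -> 30 -> 45 -> None


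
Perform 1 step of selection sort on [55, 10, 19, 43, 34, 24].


Initial: [55, 10, 19, 43, 34, 24]
Step 1: min=10 at 1
  Swap: [10, 55, 19, 43, 34, 24]

After 1 step: [10, 55, 19, 43, 34, 24]


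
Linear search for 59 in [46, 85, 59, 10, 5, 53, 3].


i=0: 46!=59
i=1: 85!=59
i=2: 59==59 found!

Found at 2, 3 comps


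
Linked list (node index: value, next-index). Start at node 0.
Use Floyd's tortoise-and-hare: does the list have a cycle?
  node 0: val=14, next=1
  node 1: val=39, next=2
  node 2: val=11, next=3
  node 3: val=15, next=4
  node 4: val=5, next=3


Floyd's tortoise (slow, +1) and hare (fast, +2):
  init: slow=0, fast=0
  step 1: slow=1, fast=2
  step 2: slow=2, fast=4
  step 3: slow=3, fast=4
  step 4: slow=4, fast=4
  slow == fast at node 4: cycle detected

Cycle: yes


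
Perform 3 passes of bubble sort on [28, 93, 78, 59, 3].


Initial: [28, 93, 78, 59, 3]
Pass 1: [28, 78, 59, 3, 93] (3 swaps)
Pass 2: [28, 59, 3, 78, 93] (2 swaps)
Pass 3: [28, 3, 59, 78, 93] (1 swaps)

After 3 passes: [28, 3, 59, 78, 93]


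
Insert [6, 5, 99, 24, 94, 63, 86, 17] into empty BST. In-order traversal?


Insert 6: root
Insert 5: L from 6
Insert 99: R from 6
Insert 24: R from 6 -> L from 99
Insert 94: R from 6 -> L from 99 -> R from 24
Insert 63: R from 6 -> L from 99 -> R from 24 -> L from 94
Insert 86: R from 6 -> L from 99 -> R from 24 -> L from 94 -> R from 63
Insert 17: R from 6 -> L from 99 -> L from 24

In-order: [5, 6, 17, 24, 63, 86, 94, 99]


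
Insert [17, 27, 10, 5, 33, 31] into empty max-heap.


Insert 17: [17]
Insert 27: [27, 17]
Insert 10: [27, 17, 10]
Insert 5: [27, 17, 10, 5]
Insert 33: [33, 27, 10, 5, 17]
Insert 31: [33, 27, 31, 5, 17, 10]

Final heap: [33, 27, 31, 5, 17, 10]


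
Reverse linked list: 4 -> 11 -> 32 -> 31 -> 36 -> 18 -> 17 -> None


Step 1: curr=4, set curr.next=prev(None) | reversed so far: 4
Step 2: curr=11, set curr.next=prev(4) | reversed so far: 11 -> 4
Step 3: curr=32, set curr.next=prev(11) | reversed so far: 32 -> 11 -> 4
Step 4: curr=31, set curr.next=prev(32) | reversed so far: 31 -> 32 -> 11 -> 4
Step 5: curr=36, set curr.next=prev(31) | reversed so far: 36 -> 31 -> 32 -> 11 -> 4
Step 6: curr=18, set curr.next=prev(36) | reversed so far: 18 -> 36 -> 31 -> 32 -> 11 -> 4
Step 7: curr=17, set curr.next=prev(18) | reversed so far: 17 -> 18 -> 36 -> 31 -> 32 -> 11 -> 4

17 -> 18 -> 36 -> 31 -> 32 -> 11 -> 4 -> None


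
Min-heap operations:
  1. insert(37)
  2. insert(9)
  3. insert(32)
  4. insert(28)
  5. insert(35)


insert(37) -> [37]
insert(9) -> [9, 37]
insert(32) -> [9, 37, 32]
insert(28) -> [9, 28, 32, 37]
insert(35) -> [9, 28, 32, 37, 35]

Final heap: [9, 28, 32, 37, 35]


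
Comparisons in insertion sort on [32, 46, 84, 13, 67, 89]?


Algorithm: insertion sort
Input: [32, 46, 84, 13, 67, 89]
Sorted: [13, 32, 46, 67, 84, 89]

8


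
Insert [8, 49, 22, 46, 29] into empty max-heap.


Insert 8: [8]
Insert 49: [49, 8]
Insert 22: [49, 8, 22]
Insert 46: [49, 46, 22, 8]
Insert 29: [49, 46, 22, 8, 29]

Final heap: [49, 46, 22, 8, 29]


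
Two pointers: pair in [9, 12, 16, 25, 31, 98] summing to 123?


lo=0(9)+hi=5(98)=107
lo=1(12)+hi=5(98)=110
lo=2(16)+hi=5(98)=114
lo=3(25)+hi=5(98)=123

Yes: 25+98=123


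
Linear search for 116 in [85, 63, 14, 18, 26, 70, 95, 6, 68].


i=0: 85!=116
i=1: 63!=116
i=2: 14!=116
i=3: 18!=116
i=4: 26!=116
i=5: 70!=116
i=6: 95!=116
i=7: 6!=116
i=8: 68!=116

Not found, 9 comps


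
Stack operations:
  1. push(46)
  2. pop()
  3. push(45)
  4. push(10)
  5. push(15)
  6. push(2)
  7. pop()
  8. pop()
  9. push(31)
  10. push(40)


push(46) -> [46]
pop()->46, []
push(45) -> [45]
push(10) -> [45, 10]
push(15) -> [45, 10, 15]
push(2) -> [45, 10, 15, 2]
pop()->2, [45, 10, 15]
pop()->15, [45, 10]
push(31) -> [45, 10, 31]
push(40) -> [45, 10, 31, 40]

Final stack: [45, 10, 31, 40]


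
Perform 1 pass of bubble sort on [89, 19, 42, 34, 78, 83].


Initial: [89, 19, 42, 34, 78, 83]
Pass 1: [19, 42, 34, 78, 83, 89] (5 swaps)

After 1 pass: [19, 42, 34, 78, 83, 89]


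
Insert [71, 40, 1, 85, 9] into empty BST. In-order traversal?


Insert 71: root
Insert 40: L from 71
Insert 1: L from 71 -> L from 40
Insert 85: R from 71
Insert 9: L from 71 -> L from 40 -> R from 1

In-order: [1, 9, 40, 71, 85]


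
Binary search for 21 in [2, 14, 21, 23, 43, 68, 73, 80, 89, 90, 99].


Step 1: lo=0, hi=10, mid=5, val=68
Step 2: lo=0, hi=4, mid=2, val=21

Found at index 2


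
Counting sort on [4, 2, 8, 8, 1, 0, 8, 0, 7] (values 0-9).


Input: [4, 2, 8, 8, 1, 0, 8, 0, 7]
Counts: [2, 1, 1, 0, 1, 0, 0, 1, 3, 0]

Sorted: [0, 0, 1, 2, 4, 7, 8, 8, 8]


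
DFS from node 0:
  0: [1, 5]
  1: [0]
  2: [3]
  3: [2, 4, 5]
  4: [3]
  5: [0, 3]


Visit 0, push [5, 1]
Visit 1, push []
Visit 5, push [3]
Visit 3, push [4, 2]
Visit 2, push []
Visit 4, push []

DFS order: [0, 1, 5, 3, 2, 4]


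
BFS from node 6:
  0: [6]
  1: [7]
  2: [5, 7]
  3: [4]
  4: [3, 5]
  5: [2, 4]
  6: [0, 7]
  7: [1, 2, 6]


Visit 6, enqueue [0, 7]
Visit 0, enqueue []
Visit 7, enqueue [1, 2]
Visit 1, enqueue []
Visit 2, enqueue [5]
Visit 5, enqueue [4]
Visit 4, enqueue [3]
Visit 3, enqueue []

BFS order: [6, 0, 7, 1, 2, 5, 4, 3]


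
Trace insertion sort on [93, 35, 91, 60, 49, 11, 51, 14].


Initial: [93, 35, 91, 60, 49, 11, 51, 14]
Insert 35: [35, 93, 91, 60, 49, 11, 51, 14]
Insert 91: [35, 91, 93, 60, 49, 11, 51, 14]
Insert 60: [35, 60, 91, 93, 49, 11, 51, 14]
Insert 49: [35, 49, 60, 91, 93, 11, 51, 14]
Insert 11: [11, 35, 49, 60, 91, 93, 51, 14]
Insert 51: [11, 35, 49, 51, 60, 91, 93, 14]
Insert 14: [11, 14, 35, 49, 51, 60, 91, 93]

Sorted: [11, 14, 35, 49, 51, 60, 91, 93]


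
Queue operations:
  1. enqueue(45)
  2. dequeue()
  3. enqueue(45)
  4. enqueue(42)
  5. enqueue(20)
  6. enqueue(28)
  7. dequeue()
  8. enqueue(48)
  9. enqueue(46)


enqueue(45) -> [45]
dequeue()->45, []
enqueue(45) -> [45]
enqueue(42) -> [45, 42]
enqueue(20) -> [45, 42, 20]
enqueue(28) -> [45, 42, 20, 28]
dequeue()->45, [42, 20, 28]
enqueue(48) -> [42, 20, 28, 48]
enqueue(46) -> [42, 20, 28, 48, 46]

Final queue: [42, 20, 28, 48, 46]


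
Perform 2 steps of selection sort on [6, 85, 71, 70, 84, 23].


Initial: [6, 85, 71, 70, 84, 23]
Step 1: min=6 at 0
  Swap: [6, 85, 71, 70, 84, 23]
Step 2: min=23 at 5
  Swap: [6, 23, 71, 70, 84, 85]

After 2 steps: [6, 23, 71, 70, 84, 85]


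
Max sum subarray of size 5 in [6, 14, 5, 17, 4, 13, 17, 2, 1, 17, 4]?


[0:5]: 46
[1:6]: 53
[2:7]: 56
[3:8]: 53
[4:9]: 37
[5:10]: 50
[6:11]: 41

Max: 56 at [2:7]


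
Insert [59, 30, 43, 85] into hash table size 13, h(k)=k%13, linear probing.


Insert 59: h=7 -> slot 7
Insert 30: h=4 -> slot 4
Insert 43: h=4, 1 probes -> slot 5
Insert 85: h=7, 1 probes -> slot 8

Table: [None, None, None, None, 30, 43, None, 59, 85, None, None, None, None]


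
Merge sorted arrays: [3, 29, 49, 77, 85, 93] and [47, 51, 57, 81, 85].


Take 3 from A
Take 29 from A
Take 47 from B
Take 49 from A
Take 51 from B
Take 57 from B
Take 77 from A
Take 81 from B
Take 85 from A
Take 85 from B

Merged: [3, 29, 47, 49, 51, 57, 77, 81, 85, 85, 93]


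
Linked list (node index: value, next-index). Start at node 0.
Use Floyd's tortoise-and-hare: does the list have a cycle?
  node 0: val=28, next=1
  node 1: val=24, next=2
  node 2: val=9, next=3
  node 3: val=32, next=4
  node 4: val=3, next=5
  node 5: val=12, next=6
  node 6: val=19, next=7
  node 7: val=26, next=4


Floyd's tortoise (slow, +1) and hare (fast, +2):
  init: slow=0, fast=0
  step 1: slow=1, fast=2
  step 2: slow=2, fast=4
  step 3: slow=3, fast=6
  step 4: slow=4, fast=4
  slow == fast at node 4: cycle detected

Cycle: yes


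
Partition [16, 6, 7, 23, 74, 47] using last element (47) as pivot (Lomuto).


Pivot: 47
  16 <= 47: advance i (no swap)
  6 <= 47: advance i (no swap)
  7 <= 47: advance i (no swap)
  23 <= 47: advance i (no swap)
Place pivot at 4: [16, 6, 7, 23, 47, 74]

Partitioned: [16, 6, 7, 23, 47, 74]


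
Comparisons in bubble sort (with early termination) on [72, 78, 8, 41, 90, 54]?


Algorithm: bubble sort (with early termination)
Input: [72, 78, 8, 41, 90, 54]
Sorted: [8, 41, 54, 72, 78, 90]

14


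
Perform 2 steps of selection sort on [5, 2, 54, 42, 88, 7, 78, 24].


Initial: [5, 2, 54, 42, 88, 7, 78, 24]
Step 1: min=2 at 1
  Swap: [2, 5, 54, 42, 88, 7, 78, 24]
Step 2: min=5 at 1
  Swap: [2, 5, 54, 42, 88, 7, 78, 24]

After 2 steps: [2, 5, 54, 42, 88, 7, 78, 24]


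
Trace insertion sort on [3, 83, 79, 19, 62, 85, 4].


Initial: [3, 83, 79, 19, 62, 85, 4]
Insert 83: [3, 83, 79, 19, 62, 85, 4]
Insert 79: [3, 79, 83, 19, 62, 85, 4]
Insert 19: [3, 19, 79, 83, 62, 85, 4]
Insert 62: [3, 19, 62, 79, 83, 85, 4]
Insert 85: [3, 19, 62, 79, 83, 85, 4]
Insert 4: [3, 4, 19, 62, 79, 83, 85]

Sorted: [3, 4, 19, 62, 79, 83, 85]


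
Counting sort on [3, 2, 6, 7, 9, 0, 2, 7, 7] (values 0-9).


Input: [3, 2, 6, 7, 9, 0, 2, 7, 7]
Counts: [1, 0, 2, 1, 0, 0, 1, 3, 0, 1]

Sorted: [0, 2, 2, 3, 6, 7, 7, 7, 9]


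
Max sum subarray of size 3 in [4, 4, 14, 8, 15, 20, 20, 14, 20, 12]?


[0:3]: 22
[1:4]: 26
[2:5]: 37
[3:6]: 43
[4:7]: 55
[5:8]: 54
[6:9]: 54
[7:10]: 46

Max: 55 at [4:7]


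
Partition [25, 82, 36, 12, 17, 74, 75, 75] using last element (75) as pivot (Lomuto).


Pivot: 75
  25 <= 75: advance i (no swap)
  36 <= 75: swap -> [25, 36, 82, 12, 17, 74, 75, 75]
  12 <= 75: swap -> [25, 36, 12, 82, 17, 74, 75, 75]
  17 <= 75: swap -> [25, 36, 12, 17, 82, 74, 75, 75]
  74 <= 75: swap -> [25, 36, 12, 17, 74, 82, 75, 75]
  75 <= 75: swap -> [25, 36, 12, 17, 74, 75, 82, 75]
Place pivot at 6: [25, 36, 12, 17, 74, 75, 75, 82]

Partitioned: [25, 36, 12, 17, 74, 75, 75, 82]


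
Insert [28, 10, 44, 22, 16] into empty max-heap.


Insert 28: [28]
Insert 10: [28, 10]
Insert 44: [44, 10, 28]
Insert 22: [44, 22, 28, 10]
Insert 16: [44, 22, 28, 10, 16]

Final heap: [44, 22, 28, 10, 16]


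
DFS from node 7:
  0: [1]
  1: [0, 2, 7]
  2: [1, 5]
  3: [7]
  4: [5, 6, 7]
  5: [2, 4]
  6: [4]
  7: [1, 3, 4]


Visit 7, push [4, 3, 1]
Visit 1, push [2, 0]
Visit 0, push []
Visit 2, push [5]
Visit 5, push [4]
Visit 4, push [6]
Visit 6, push []
Visit 3, push []

DFS order: [7, 1, 0, 2, 5, 4, 6, 3]


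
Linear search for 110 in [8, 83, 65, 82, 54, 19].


i=0: 8!=110
i=1: 83!=110
i=2: 65!=110
i=3: 82!=110
i=4: 54!=110
i=5: 19!=110

Not found, 6 comps


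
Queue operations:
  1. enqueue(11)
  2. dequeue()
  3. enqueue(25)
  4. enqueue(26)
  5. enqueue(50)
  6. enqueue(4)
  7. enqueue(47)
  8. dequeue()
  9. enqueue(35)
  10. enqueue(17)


enqueue(11) -> [11]
dequeue()->11, []
enqueue(25) -> [25]
enqueue(26) -> [25, 26]
enqueue(50) -> [25, 26, 50]
enqueue(4) -> [25, 26, 50, 4]
enqueue(47) -> [25, 26, 50, 4, 47]
dequeue()->25, [26, 50, 4, 47]
enqueue(35) -> [26, 50, 4, 47, 35]
enqueue(17) -> [26, 50, 4, 47, 35, 17]

Final queue: [26, 50, 4, 47, 35, 17]


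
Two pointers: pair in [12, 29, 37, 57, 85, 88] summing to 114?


lo=0(12)+hi=5(88)=100
lo=1(29)+hi=5(88)=117
lo=1(29)+hi=4(85)=114

Yes: 29+85=114


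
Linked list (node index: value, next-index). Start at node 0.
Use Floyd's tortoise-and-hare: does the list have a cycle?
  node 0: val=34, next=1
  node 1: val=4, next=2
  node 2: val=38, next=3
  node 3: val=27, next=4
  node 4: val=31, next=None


Floyd's tortoise (slow, +1) and hare (fast, +2):
  init: slow=0, fast=0
  step 1: slow=1, fast=2
  step 2: slow=2, fast=4
  step 3: fast -> None, no cycle

Cycle: no


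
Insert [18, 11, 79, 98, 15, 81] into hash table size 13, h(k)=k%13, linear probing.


Insert 18: h=5 -> slot 5
Insert 11: h=11 -> slot 11
Insert 79: h=1 -> slot 1
Insert 98: h=7 -> slot 7
Insert 15: h=2 -> slot 2
Insert 81: h=3 -> slot 3

Table: [None, 79, 15, 81, None, 18, None, 98, None, None, None, 11, None]


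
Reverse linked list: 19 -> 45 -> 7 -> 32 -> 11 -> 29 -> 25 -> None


Step 1: curr=19, set curr.next=prev(None) | reversed so far: 19
Step 2: curr=45, set curr.next=prev(19) | reversed so far: 45 -> 19
Step 3: curr=7, set curr.next=prev(45) | reversed so far: 7 -> 45 -> 19
Step 4: curr=32, set curr.next=prev(7) | reversed so far: 32 -> 7 -> 45 -> 19
Step 5: curr=11, set curr.next=prev(32) | reversed so far: 11 -> 32 -> 7 -> 45 -> 19
Step 6: curr=29, set curr.next=prev(11) | reversed so far: 29 -> 11 -> 32 -> 7 -> 45 -> 19
Step 7: curr=25, set curr.next=prev(29) | reversed so far: 25 -> 29 -> 11 -> 32 -> 7 -> 45 -> 19

25 -> 29 -> 11 -> 32 -> 7 -> 45 -> 19 -> None


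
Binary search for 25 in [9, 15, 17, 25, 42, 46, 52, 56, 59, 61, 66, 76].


Step 1: lo=0, hi=11, mid=5, val=46
Step 2: lo=0, hi=4, mid=2, val=17
Step 3: lo=3, hi=4, mid=3, val=25

Found at index 3


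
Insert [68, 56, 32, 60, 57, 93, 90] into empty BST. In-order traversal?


Insert 68: root
Insert 56: L from 68
Insert 32: L from 68 -> L from 56
Insert 60: L from 68 -> R from 56
Insert 57: L from 68 -> R from 56 -> L from 60
Insert 93: R from 68
Insert 90: R from 68 -> L from 93

In-order: [32, 56, 57, 60, 68, 90, 93]


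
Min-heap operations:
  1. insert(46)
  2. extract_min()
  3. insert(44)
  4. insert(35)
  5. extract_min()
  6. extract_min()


insert(46) -> [46]
extract_min()->46, []
insert(44) -> [44]
insert(35) -> [35, 44]
extract_min()->35, [44]
extract_min()->44, []

Final heap: []


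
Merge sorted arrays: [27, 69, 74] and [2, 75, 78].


Take 2 from B
Take 27 from A
Take 69 from A
Take 74 from A

Merged: [2, 27, 69, 74, 75, 78]


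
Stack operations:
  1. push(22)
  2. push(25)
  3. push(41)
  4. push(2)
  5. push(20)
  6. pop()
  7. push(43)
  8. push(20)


push(22) -> [22]
push(25) -> [22, 25]
push(41) -> [22, 25, 41]
push(2) -> [22, 25, 41, 2]
push(20) -> [22, 25, 41, 2, 20]
pop()->20, [22, 25, 41, 2]
push(43) -> [22, 25, 41, 2, 43]
push(20) -> [22, 25, 41, 2, 43, 20]

Final stack: [22, 25, 41, 2, 43, 20]


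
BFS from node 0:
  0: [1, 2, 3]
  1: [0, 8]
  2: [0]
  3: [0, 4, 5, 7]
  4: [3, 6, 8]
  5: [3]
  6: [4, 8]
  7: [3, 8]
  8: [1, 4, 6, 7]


Visit 0, enqueue [1, 2, 3]
Visit 1, enqueue [8]
Visit 2, enqueue []
Visit 3, enqueue [4, 5, 7]
Visit 8, enqueue [6]
Visit 4, enqueue []
Visit 5, enqueue []
Visit 7, enqueue []
Visit 6, enqueue []

BFS order: [0, 1, 2, 3, 8, 4, 5, 7, 6]


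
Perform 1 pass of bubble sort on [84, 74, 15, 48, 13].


Initial: [84, 74, 15, 48, 13]
Pass 1: [74, 15, 48, 13, 84] (4 swaps)

After 1 pass: [74, 15, 48, 13, 84]


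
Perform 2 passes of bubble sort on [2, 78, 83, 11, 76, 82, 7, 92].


Initial: [2, 78, 83, 11, 76, 82, 7, 92]
Pass 1: [2, 78, 11, 76, 82, 7, 83, 92] (4 swaps)
Pass 2: [2, 11, 76, 78, 7, 82, 83, 92] (3 swaps)

After 2 passes: [2, 11, 76, 78, 7, 82, 83, 92]


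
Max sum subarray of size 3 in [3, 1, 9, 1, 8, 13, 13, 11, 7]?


[0:3]: 13
[1:4]: 11
[2:5]: 18
[3:6]: 22
[4:7]: 34
[5:8]: 37
[6:9]: 31

Max: 37 at [5:8]


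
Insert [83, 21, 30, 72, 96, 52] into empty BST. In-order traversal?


Insert 83: root
Insert 21: L from 83
Insert 30: L from 83 -> R from 21
Insert 72: L from 83 -> R from 21 -> R from 30
Insert 96: R from 83
Insert 52: L from 83 -> R from 21 -> R from 30 -> L from 72

In-order: [21, 30, 52, 72, 83, 96]


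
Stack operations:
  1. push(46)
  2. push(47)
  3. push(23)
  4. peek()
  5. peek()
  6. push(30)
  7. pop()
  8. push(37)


push(46) -> [46]
push(47) -> [46, 47]
push(23) -> [46, 47, 23]
peek()->23
peek()->23
push(30) -> [46, 47, 23, 30]
pop()->30, [46, 47, 23]
push(37) -> [46, 47, 23, 37]

Final stack: [46, 47, 23, 37]


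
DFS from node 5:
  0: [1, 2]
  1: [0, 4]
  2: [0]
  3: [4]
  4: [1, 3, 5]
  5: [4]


Visit 5, push [4]
Visit 4, push [3, 1]
Visit 1, push [0]
Visit 0, push [2]
Visit 2, push []
Visit 3, push []

DFS order: [5, 4, 1, 0, 2, 3]


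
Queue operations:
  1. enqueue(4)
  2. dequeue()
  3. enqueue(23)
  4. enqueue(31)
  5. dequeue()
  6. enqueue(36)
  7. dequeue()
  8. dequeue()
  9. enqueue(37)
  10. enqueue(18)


enqueue(4) -> [4]
dequeue()->4, []
enqueue(23) -> [23]
enqueue(31) -> [23, 31]
dequeue()->23, [31]
enqueue(36) -> [31, 36]
dequeue()->31, [36]
dequeue()->36, []
enqueue(37) -> [37]
enqueue(18) -> [37, 18]

Final queue: [37, 18]


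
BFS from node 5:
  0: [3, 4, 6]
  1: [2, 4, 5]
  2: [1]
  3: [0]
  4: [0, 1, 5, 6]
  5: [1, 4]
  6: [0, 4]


Visit 5, enqueue [1, 4]
Visit 1, enqueue [2]
Visit 4, enqueue [0, 6]
Visit 2, enqueue []
Visit 0, enqueue [3]
Visit 6, enqueue []
Visit 3, enqueue []

BFS order: [5, 1, 4, 2, 0, 6, 3]


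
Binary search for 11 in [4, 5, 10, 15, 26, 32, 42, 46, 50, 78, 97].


Step 1: lo=0, hi=10, mid=5, val=32
Step 2: lo=0, hi=4, mid=2, val=10
Step 3: lo=3, hi=4, mid=3, val=15

Not found


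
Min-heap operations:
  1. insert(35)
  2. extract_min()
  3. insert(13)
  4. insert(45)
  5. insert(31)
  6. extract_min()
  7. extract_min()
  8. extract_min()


insert(35) -> [35]
extract_min()->35, []
insert(13) -> [13]
insert(45) -> [13, 45]
insert(31) -> [13, 45, 31]
extract_min()->13, [31, 45]
extract_min()->31, [45]
extract_min()->45, []

Final heap: []


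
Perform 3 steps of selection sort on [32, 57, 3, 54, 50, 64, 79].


Initial: [32, 57, 3, 54, 50, 64, 79]
Step 1: min=3 at 2
  Swap: [3, 57, 32, 54, 50, 64, 79]
Step 2: min=32 at 2
  Swap: [3, 32, 57, 54, 50, 64, 79]
Step 3: min=50 at 4
  Swap: [3, 32, 50, 54, 57, 64, 79]

After 3 steps: [3, 32, 50, 54, 57, 64, 79]


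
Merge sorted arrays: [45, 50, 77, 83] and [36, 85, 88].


Take 36 from B
Take 45 from A
Take 50 from A
Take 77 from A
Take 83 from A

Merged: [36, 45, 50, 77, 83, 85, 88]


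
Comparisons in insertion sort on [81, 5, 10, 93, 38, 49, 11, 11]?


Algorithm: insertion sort
Input: [81, 5, 10, 93, 38, 49, 11, 11]
Sorted: [5, 10, 11, 11, 38, 49, 81, 93]

20


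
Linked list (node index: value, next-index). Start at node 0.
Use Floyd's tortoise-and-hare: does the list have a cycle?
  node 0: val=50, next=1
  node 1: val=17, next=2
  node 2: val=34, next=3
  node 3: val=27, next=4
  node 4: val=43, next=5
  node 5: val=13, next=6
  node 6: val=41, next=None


Floyd's tortoise (slow, +1) and hare (fast, +2):
  init: slow=0, fast=0
  step 1: slow=1, fast=2
  step 2: slow=2, fast=4
  step 3: slow=3, fast=6
  step 4: fast -> None, no cycle

Cycle: no


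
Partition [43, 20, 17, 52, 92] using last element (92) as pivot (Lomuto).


Pivot: 92
  43 <= 92: advance i (no swap)
  20 <= 92: advance i (no swap)
  17 <= 92: advance i (no swap)
  52 <= 92: advance i (no swap)
Place pivot at 4: [43, 20, 17, 52, 92]

Partitioned: [43, 20, 17, 52, 92]


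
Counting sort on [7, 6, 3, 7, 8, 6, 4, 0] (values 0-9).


Input: [7, 6, 3, 7, 8, 6, 4, 0]
Counts: [1, 0, 0, 1, 1, 0, 2, 2, 1, 0]

Sorted: [0, 3, 4, 6, 6, 7, 7, 8]


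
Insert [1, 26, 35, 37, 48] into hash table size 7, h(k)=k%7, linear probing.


Insert 1: h=1 -> slot 1
Insert 26: h=5 -> slot 5
Insert 35: h=0 -> slot 0
Insert 37: h=2 -> slot 2
Insert 48: h=6 -> slot 6

Table: [35, 1, 37, None, None, 26, 48]


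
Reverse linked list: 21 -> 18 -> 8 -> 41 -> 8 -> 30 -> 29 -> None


Step 1: curr=21, set curr.next=prev(None) | reversed so far: 21
Step 2: curr=18, set curr.next=prev(21) | reversed so far: 18 -> 21
Step 3: curr=8, set curr.next=prev(18) | reversed so far: 8 -> 18 -> 21
Step 4: curr=41, set curr.next=prev(8) | reversed so far: 41 -> 8 -> 18 -> 21
Step 5: curr=8, set curr.next=prev(41) | reversed so far: 8 -> 41 -> 8 -> 18 -> 21
Step 6: curr=30, set curr.next=prev(8) | reversed so far: 30 -> 8 -> 41 -> 8 -> 18 -> 21
Step 7: curr=29, set curr.next=prev(30) | reversed so far: 29 -> 30 -> 8 -> 41 -> 8 -> 18 -> 21

29 -> 30 -> 8 -> 41 -> 8 -> 18 -> 21 -> None


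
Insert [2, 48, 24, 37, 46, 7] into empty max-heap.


Insert 2: [2]
Insert 48: [48, 2]
Insert 24: [48, 2, 24]
Insert 37: [48, 37, 24, 2]
Insert 46: [48, 46, 24, 2, 37]
Insert 7: [48, 46, 24, 2, 37, 7]

Final heap: [48, 46, 24, 2, 37, 7]


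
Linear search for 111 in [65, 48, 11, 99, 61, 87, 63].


i=0: 65!=111
i=1: 48!=111
i=2: 11!=111
i=3: 99!=111
i=4: 61!=111
i=5: 87!=111
i=6: 63!=111

Not found, 7 comps


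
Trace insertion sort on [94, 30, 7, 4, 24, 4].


Initial: [94, 30, 7, 4, 24, 4]
Insert 30: [30, 94, 7, 4, 24, 4]
Insert 7: [7, 30, 94, 4, 24, 4]
Insert 4: [4, 7, 30, 94, 24, 4]
Insert 24: [4, 7, 24, 30, 94, 4]
Insert 4: [4, 4, 7, 24, 30, 94]

Sorted: [4, 4, 7, 24, 30, 94]


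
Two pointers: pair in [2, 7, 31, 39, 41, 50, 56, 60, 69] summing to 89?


lo=0(2)+hi=8(69)=71
lo=1(7)+hi=8(69)=76
lo=2(31)+hi=8(69)=100
lo=2(31)+hi=7(60)=91
lo=2(31)+hi=6(56)=87
lo=3(39)+hi=6(56)=95
lo=3(39)+hi=5(50)=89

Yes: 39+50=89


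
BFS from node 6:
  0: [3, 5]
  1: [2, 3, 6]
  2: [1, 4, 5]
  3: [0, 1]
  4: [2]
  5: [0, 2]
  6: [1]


Visit 6, enqueue [1]
Visit 1, enqueue [2, 3]
Visit 2, enqueue [4, 5]
Visit 3, enqueue [0]
Visit 4, enqueue []
Visit 5, enqueue []
Visit 0, enqueue []

BFS order: [6, 1, 2, 3, 4, 5, 0]


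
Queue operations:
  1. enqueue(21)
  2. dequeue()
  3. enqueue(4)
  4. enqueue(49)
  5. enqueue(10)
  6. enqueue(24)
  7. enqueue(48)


enqueue(21) -> [21]
dequeue()->21, []
enqueue(4) -> [4]
enqueue(49) -> [4, 49]
enqueue(10) -> [4, 49, 10]
enqueue(24) -> [4, 49, 10, 24]
enqueue(48) -> [4, 49, 10, 24, 48]

Final queue: [4, 49, 10, 24, 48]


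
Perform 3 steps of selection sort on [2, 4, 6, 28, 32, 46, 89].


Initial: [2, 4, 6, 28, 32, 46, 89]
Step 1: min=2 at 0
  Swap: [2, 4, 6, 28, 32, 46, 89]
Step 2: min=4 at 1
  Swap: [2, 4, 6, 28, 32, 46, 89]
Step 3: min=6 at 2
  Swap: [2, 4, 6, 28, 32, 46, 89]

After 3 steps: [2, 4, 6, 28, 32, 46, 89]


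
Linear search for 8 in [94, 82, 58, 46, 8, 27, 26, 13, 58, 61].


i=0: 94!=8
i=1: 82!=8
i=2: 58!=8
i=3: 46!=8
i=4: 8==8 found!

Found at 4, 5 comps


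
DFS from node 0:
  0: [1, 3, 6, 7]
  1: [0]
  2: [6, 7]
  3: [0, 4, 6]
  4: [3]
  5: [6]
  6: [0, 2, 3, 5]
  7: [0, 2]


Visit 0, push [7, 6, 3, 1]
Visit 1, push []
Visit 3, push [6, 4]
Visit 4, push []
Visit 6, push [5, 2]
Visit 2, push [7]
Visit 7, push []
Visit 5, push []

DFS order: [0, 1, 3, 4, 6, 2, 7, 5]


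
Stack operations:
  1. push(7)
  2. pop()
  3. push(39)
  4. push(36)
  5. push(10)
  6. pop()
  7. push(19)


push(7) -> [7]
pop()->7, []
push(39) -> [39]
push(36) -> [39, 36]
push(10) -> [39, 36, 10]
pop()->10, [39, 36]
push(19) -> [39, 36, 19]

Final stack: [39, 36, 19]


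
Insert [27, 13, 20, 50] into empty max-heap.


Insert 27: [27]
Insert 13: [27, 13]
Insert 20: [27, 13, 20]
Insert 50: [50, 27, 20, 13]

Final heap: [50, 27, 20, 13]


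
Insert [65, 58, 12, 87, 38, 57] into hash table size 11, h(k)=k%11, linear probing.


Insert 65: h=10 -> slot 10
Insert 58: h=3 -> slot 3
Insert 12: h=1 -> slot 1
Insert 87: h=10, 1 probes -> slot 0
Insert 38: h=5 -> slot 5
Insert 57: h=2 -> slot 2

Table: [87, 12, 57, 58, None, 38, None, None, None, None, 65]


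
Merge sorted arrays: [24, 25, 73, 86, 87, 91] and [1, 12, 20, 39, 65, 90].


Take 1 from B
Take 12 from B
Take 20 from B
Take 24 from A
Take 25 from A
Take 39 from B
Take 65 from B
Take 73 from A
Take 86 from A
Take 87 from A
Take 90 from B

Merged: [1, 12, 20, 24, 25, 39, 65, 73, 86, 87, 90, 91]


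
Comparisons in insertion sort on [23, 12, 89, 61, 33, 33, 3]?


Algorithm: insertion sort
Input: [23, 12, 89, 61, 33, 33, 3]
Sorted: [3, 12, 23, 33, 33, 61, 89]

16


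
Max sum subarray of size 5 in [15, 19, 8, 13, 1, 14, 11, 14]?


[0:5]: 56
[1:6]: 55
[2:7]: 47
[3:8]: 53

Max: 56 at [0:5]


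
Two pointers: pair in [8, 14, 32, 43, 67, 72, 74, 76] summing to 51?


lo=0(8)+hi=7(76)=84
lo=0(8)+hi=6(74)=82
lo=0(8)+hi=5(72)=80
lo=0(8)+hi=4(67)=75
lo=0(8)+hi=3(43)=51

Yes: 8+43=51


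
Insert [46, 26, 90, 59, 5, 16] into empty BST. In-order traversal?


Insert 46: root
Insert 26: L from 46
Insert 90: R from 46
Insert 59: R from 46 -> L from 90
Insert 5: L from 46 -> L from 26
Insert 16: L from 46 -> L from 26 -> R from 5

In-order: [5, 16, 26, 46, 59, 90]


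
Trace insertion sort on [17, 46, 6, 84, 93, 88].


Initial: [17, 46, 6, 84, 93, 88]
Insert 46: [17, 46, 6, 84, 93, 88]
Insert 6: [6, 17, 46, 84, 93, 88]
Insert 84: [6, 17, 46, 84, 93, 88]
Insert 93: [6, 17, 46, 84, 93, 88]
Insert 88: [6, 17, 46, 84, 88, 93]

Sorted: [6, 17, 46, 84, 88, 93]


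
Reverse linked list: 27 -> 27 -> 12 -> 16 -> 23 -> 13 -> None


Step 1: curr=27, set curr.next=prev(None) | reversed so far: 27
Step 2: curr=27, set curr.next=prev(27) | reversed so far: 27 -> 27
Step 3: curr=12, set curr.next=prev(27) | reversed so far: 12 -> 27 -> 27
Step 4: curr=16, set curr.next=prev(12) | reversed so far: 16 -> 12 -> 27 -> 27
Step 5: curr=23, set curr.next=prev(16) | reversed so far: 23 -> 16 -> 12 -> 27 -> 27
Step 6: curr=13, set curr.next=prev(23) | reversed so far: 13 -> 23 -> 16 -> 12 -> 27 -> 27

13 -> 23 -> 16 -> 12 -> 27 -> 27 -> None


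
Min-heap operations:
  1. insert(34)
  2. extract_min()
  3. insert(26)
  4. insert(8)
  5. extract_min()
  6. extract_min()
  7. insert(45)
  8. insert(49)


insert(34) -> [34]
extract_min()->34, []
insert(26) -> [26]
insert(8) -> [8, 26]
extract_min()->8, [26]
extract_min()->26, []
insert(45) -> [45]
insert(49) -> [45, 49]

Final heap: [45, 49]


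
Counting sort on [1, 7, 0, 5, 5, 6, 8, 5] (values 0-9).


Input: [1, 7, 0, 5, 5, 6, 8, 5]
Counts: [1, 1, 0, 0, 0, 3, 1, 1, 1, 0]

Sorted: [0, 1, 5, 5, 5, 6, 7, 8]


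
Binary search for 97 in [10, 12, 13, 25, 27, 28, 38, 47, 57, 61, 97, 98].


Step 1: lo=0, hi=11, mid=5, val=28
Step 2: lo=6, hi=11, mid=8, val=57
Step 3: lo=9, hi=11, mid=10, val=97

Found at index 10


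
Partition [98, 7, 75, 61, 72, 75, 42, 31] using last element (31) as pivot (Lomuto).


Pivot: 31
  7 <= 31: swap -> [7, 98, 75, 61, 72, 75, 42, 31]
Place pivot at 1: [7, 31, 75, 61, 72, 75, 42, 98]

Partitioned: [7, 31, 75, 61, 72, 75, 42, 98]


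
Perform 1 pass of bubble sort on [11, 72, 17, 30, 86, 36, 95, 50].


Initial: [11, 72, 17, 30, 86, 36, 95, 50]
Pass 1: [11, 17, 30, 72, 36, 86, 50, 95] (4 swaps)

After 1 pass: [11, 17, 30, 72, 36, 86, 50, 95]


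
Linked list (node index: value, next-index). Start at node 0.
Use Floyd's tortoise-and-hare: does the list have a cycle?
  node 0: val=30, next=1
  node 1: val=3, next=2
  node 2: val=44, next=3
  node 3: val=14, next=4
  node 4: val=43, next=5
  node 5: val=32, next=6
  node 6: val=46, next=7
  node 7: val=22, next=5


Floyd's tortoise (slow, +1) and hare (fast, +2):
  init: slow=0, fast=0
  step 1: slow=1, fast=2
  step 2: slow=2, fast=4
  step 3: slow=3, fast=6
  step 4: slow=4, fast=5
  step 5: slow=5, fast=7
  step 6: slow=6, fast=6
  slow == fast at node 6: cycle detected

Cycle: yes


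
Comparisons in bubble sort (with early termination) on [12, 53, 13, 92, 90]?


Algorithm: bubble sort (with early termination)
Input: [12, 53, 13, 92, 90]
Sorted: [12, 13, 53, 90, 92]

7


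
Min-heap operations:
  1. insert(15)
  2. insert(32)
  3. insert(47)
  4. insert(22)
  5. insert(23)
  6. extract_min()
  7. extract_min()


insert(15) -> [15]
insert(32) -> [15, 32]
insert(47) -> [15, 32, 47]
insert(22) -> [15, 22, 47, 32]
insert(23) -> [15, 22, 47, 32, 23]
extract_min()->15, [22, 23, 47, 32]
extract_min()->22, [23, 32, 47]

Final heap: [23, 32, 47]


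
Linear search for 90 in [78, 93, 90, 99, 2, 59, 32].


i=0: 78!=90
i=1: 93!=90
i=2: 90==90 found!

Found at 2, 3 comps


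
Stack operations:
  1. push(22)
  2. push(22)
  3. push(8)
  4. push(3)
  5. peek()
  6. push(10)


push(22) -> [22]
push(22) -> [22, 22]
push(8) -> [22, 22, 8]
push(3) -> [22, 22, 8, 3]
peek()->3
push(10) -> [22, 22, 8, 3, 10]

Final stack: [22, 22, 8, 3, 10]


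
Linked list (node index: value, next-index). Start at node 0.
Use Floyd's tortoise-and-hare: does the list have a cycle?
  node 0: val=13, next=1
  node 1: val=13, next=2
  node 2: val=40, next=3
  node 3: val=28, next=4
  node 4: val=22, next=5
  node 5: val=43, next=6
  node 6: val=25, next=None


Floyd's tortoise (slow, +1) and hare (fast, +2):
  init: slow=0, fast=0
  step 1: slow=1, fast=2
  step 2: slow=2, fast=4
  step 3: slow=3, fast=6
  step 4: fast -> None, no cycle

Cycle: no


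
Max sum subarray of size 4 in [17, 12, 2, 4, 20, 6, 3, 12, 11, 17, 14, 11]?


[0:4]: 35
[1:5]: 38
[2:6]: 32
[3:7]: 33
[4:8]: 41
[5:9]: 32
[6:10]: 43
[7:11]: 54
[8:12]: 53

Max: 54 at [7:11]


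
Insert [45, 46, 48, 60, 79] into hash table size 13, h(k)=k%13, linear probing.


Insert 45: h=6 -> slot 6
Insert 46: h=7 -> slot 7
Insert 48: h=9 -> slot 9
Insert 60: h=8 -> slot 8
Insert 79: h=1 -> slot 1

Table: [None, 79, None, None, None, None, 45, 46, 60, 48, None, None, None]


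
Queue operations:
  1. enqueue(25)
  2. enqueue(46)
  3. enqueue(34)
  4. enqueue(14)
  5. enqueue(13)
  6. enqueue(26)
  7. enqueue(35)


enqueue(25) -> [25]
enqueue(46) -> [25, 46]
enqueue(34) -> [25, 46, 34]
enqueue(14) -> [25, 46, 34, 14]
enqueue(13) -> [25, 46, 34, 14, 13]
enqueue(26) -> [25, 46, 34, 14, 13, 26]
enqueue(35) -> [25, 46, 34, 14, 13, 26, 35]

Final queue: [25, 46, 34, 14, 13, 26, 35]


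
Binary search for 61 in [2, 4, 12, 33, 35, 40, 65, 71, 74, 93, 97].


Step 1: lo=0, hi=10, mid=5, val=40
Step 2: lo=6, hi=10, mid=8, val=74
Step 3: lo=6, hi=7, mid=6, val=65

Not found


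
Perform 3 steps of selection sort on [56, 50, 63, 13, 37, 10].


Initial: [56, 50, 63, 13, 37, 10]
Step 1: min=10 at 5
  Swap: [10, 50, 63, 13, 37, 56]
Step 2: min=13 at 3
  Swap: [10, 13, 63, 50, 37, 56]
Step 3: min=37 at 4
  Swap: [10, 13, 37, 50, 63, 56]

After 3 steps: [10, 13, 37, 50, 63, 56]


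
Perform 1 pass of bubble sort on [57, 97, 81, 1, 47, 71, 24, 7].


Initial: [57, 97, 81, 1, 47, 71, 24, 7]
Pass 1: [57, 81, 1, 47, 71, 24, 7, 97] (6 swaps)

After 1 pass: [57, 81, 1, 47, 71, 24, 7, 97]


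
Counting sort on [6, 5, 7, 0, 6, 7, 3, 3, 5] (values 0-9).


Input: [6, 5, 7, 0, 6, 7, 3, 3, 5]
Counts: [1, 0, 0, 2, 0, 2, 2, 2, 0, 0]

Sorted: [0, 3, 3, 5, 5, 6, 6, 7, 7]


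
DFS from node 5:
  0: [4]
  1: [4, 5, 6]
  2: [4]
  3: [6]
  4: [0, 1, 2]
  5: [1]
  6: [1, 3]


Visit 5, push [1]
Visit 1, push [6, 4]
Visit 4, push [2, 0]
Visit 0, push []
Visit 2, push []
Visit 6, push [3]
Visit 3, push []

DFS order: [5, 1, 4, 0, 2, 6, 3]


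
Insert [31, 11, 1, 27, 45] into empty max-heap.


Insert 31: [31]
Insert 11: [31, 11]
Insert 1: [31, 11, 1]
Insert 27: [31, 27, 1, 11]
Insert 45: [45, 31, 1, 11, 27]

Final heap: [45, 31, 1, 11, 27]


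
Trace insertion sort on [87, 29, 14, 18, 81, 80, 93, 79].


Initial: [87, 29, 14, 18, 81, 80, 93, 79]
Insert 29: [29, 87, 14, 18, 81, 80, 93, 79]
Insert 14: [14, 29, 87, 18, 81, 80, 93, 79]
Insert 18: [14, 18, 29, 87, 81, 80, 93, 79]
Insert 81: [14, 18, 29, 81, 87, 80, 93, 79]
Insert 80: [14, 18, 29, 80, 81, 87, 93, 79]
Insert 93: [14, 18, 29, 80, 81, 87, 93, 79]
Insert 79: [14, 18, 29, 79, 80, 81, 87, 93]

Sorted: [14, 18, 29, 79, 80, 81, 87, 93]


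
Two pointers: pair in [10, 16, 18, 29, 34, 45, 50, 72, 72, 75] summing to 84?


lo=0(10)+hi=9(75)=85
lo=0(10)+hi=8(72)=82
lo=1(16)+hi=8(72)=88
lo=1(16)+hi=7(72)=88
lo=1(16)+hi=6(50)=66
lo=2(18)+hi=6(50)=68
lo=3(29)+hi=6(50)=79
lo=4(34)+hi=6(50)=84

Yes: 34+50=84


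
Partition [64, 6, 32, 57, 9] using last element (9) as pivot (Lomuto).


Pivot: 9
  6 <= 9: swap -> [6, 64, 32, 57, 9]
Place pivot at 1: [6, 9, 32, 57, 64]

Partitioned: [6, 9, 32, 57, 64]


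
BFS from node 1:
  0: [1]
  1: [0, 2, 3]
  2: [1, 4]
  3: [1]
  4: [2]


Visit 1, enqueue [0, 2, 3]
Visit 0, enqueue []
Visit 2, enqueue [4]
Visit 3, enqueue []
Visit 4, enqueue []

BFS order: [1, 0, 2, 3, 4]


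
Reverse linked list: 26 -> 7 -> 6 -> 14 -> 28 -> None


Step 1: curr=26, set curr.next=prev(None) | reversed so far: 26
Step 2: curr=7, set curr.next=prev(26) | reversed so far: 7 -> 26
Step 3: curr=6, set curr.next=prev(7) | reversed so far: 6 -> 7 -> 26
Step 4: curr=14, set curr.next=prev(6) | reversed so far: 14 -> 6 -> 7 -> 26
Step 5: curr=28, set curr.next=prev(14) | reversed so far: 28 -> 14 -> 6 -> 7 -> 26

28 -> 14 -> 6 -> 7 -> 26 -> None


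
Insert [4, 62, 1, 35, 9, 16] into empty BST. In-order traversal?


Insert 4: root
Insert 62: R from 4
Insert 1: L from 4
Insert 35: R from 4 -> L from 62
Insert 9: R from 4 -> L from 62 -> L from 35
Insert 16: R from 4 -> L from 62 -> L from 35 -> R from 9

In-order: [1, 4, 9, 16, 35, 62]


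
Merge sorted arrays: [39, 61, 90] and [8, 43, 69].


Take 8 from B
Take 39 from A
Take 43 from B
Take 61 from A
Take 69 from B

Merged: [8, 39, 43, 61, 69, 90]


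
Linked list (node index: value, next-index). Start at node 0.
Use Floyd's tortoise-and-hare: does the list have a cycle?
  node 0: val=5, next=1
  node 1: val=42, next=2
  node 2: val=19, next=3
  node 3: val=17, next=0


Floyd's tortoise (slow, +1) and hare (fast, +2):
  init: slow=0, fast=0
  step 1: slow=1, fast=2
  step 2: slow=2, fast=0
  step 3: slow=3, fast=2
  step 4: slow=0, fast=0
  slow == fast at node 0: cycle detected

Cycle: yes


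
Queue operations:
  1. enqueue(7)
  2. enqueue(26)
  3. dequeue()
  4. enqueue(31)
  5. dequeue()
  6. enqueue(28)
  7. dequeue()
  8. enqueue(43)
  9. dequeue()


enqueue(7) -> [7]
enqueue(26) -> [7, 26]
dequeue()->7, [26]
enqueue(31) -> [26, 31]
dequeue()->26, [31]
enqueue(28) -> [31, 28]
dequeue()->31, [28]
enqueue(43) -> [28, 43]
dequeue()->28, [43]

Final queue: [43]


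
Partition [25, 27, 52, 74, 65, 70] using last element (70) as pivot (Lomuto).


Pivot: 70
  25 <= 70: advance i (no swap)
  27 <= 70: advance i (no swap)
  52 <= 70: advance i (no swap)
  65 <= 70: swap -> [25, 27, 52, 65, 74, 70]
Place pivot at 4: [25, 27, 52, 65, 70, 74]

Partitioned: [25, 27, 52, 65, 70, 74]


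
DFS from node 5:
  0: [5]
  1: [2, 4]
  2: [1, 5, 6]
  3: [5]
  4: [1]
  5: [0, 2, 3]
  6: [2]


Visit 5, push [3, 2, 0]
Visit 0, push []
Visit 2, push [6, 1]
Visit 1, push [4]
Visit 4, push []
Visit 6, push []
Visit 3, push []

DFS order: [5, 0, 2, 1, 4, 6, 3]


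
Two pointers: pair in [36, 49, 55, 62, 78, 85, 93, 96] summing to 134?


lo=0(36)+hi=7(96)=132
lo=1(49)+hi=7(96)=145
lo=1(49)+hi=6(93)=142
lo=1(49)+hi=5(85)=134

Yes: 49+85=134


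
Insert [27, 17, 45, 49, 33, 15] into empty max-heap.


Insert 27: [27]
Insert 17: [27, 17]
Insert 45: [45, 17, 27]
Insert 49: [49, 45, 27, 17]
Insert 33: [49, 45, 27, 17, 33]
Insert 15: [49, 45, 27, 17, 33, 15]

Final heap: [49, 45, 27, 17, 33, 15]


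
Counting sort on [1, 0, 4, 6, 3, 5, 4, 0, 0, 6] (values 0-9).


Input: [1, 0, 4, 6, 3, 5, 4, 0, 0, 6]
Counts: [3, 1, 0, 1, 2, 1, 2, 0, 0, 0]

Sorted: [0, 0, 0, 1, 3, 4, 4, 5, 6, 6]


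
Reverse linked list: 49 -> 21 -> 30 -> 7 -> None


Step 1: curr=49, set curr.next=prev(None) | reversed so far: 49
Step 2: curr=21, set curr.next=prev(49) | reversed so far: 21 -> 49
Step 3: curr=30, set curr.next=prev(21) | reversed so far: 30 -> 21 -> 49
Step 4: curr=7, set curr.next=prev(30) | reversed so far: 7 -> 30 -> 21 -> 49

7 -> 30 -> 21 -> 49 -> None


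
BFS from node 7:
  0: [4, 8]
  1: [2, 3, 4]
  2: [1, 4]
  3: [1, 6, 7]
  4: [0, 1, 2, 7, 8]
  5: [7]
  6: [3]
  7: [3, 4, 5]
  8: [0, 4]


Visit 7, enqueue [3, 4, 5]
Visit 3, enqueue [1, 6]
Visit 4, enqueue [0, 2, 8]
Visit 5, enqueue []
Visit 1, enqueue []
Visit 6, enqueue []
Visit 0, enqueue []
Visit 2, enqueue []
Visit 8, enqueue []

BFS order: [7, 3, 4, 5, 1, 6, 0, 2, 8]


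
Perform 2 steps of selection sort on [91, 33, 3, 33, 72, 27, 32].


Initial: [91, 33, 3, 33, 72, 27, 32]
Step 1: min=3 at 2
  Swap: [3, 33, 91, 33, 72, 27, 32]
Step 2: min=27 at 5
  Swap: [3, 27, 91, 33, 72, 33, 32]

After 2 steps: [3, 27, 91, 33, 72, 33, 32]
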